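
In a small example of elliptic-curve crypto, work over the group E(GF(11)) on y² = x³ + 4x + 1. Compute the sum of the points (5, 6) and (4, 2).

(7, 8)

(5, 6) + (4, 2). λ = (2 - 6)/(4 - 5) ≡ 7/10 mod 11. 10⁻¹ ≡ 10 (mod 11) since 10·10 = 100 ≡ 1, so λ ≡ 4.
  x = λ² - 5 - 4 = 16 - 9 ≡ 7; y = λ·(5 - 7) - 6 ≡ 8. → (7, 8)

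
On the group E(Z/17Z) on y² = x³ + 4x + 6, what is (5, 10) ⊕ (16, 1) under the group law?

(11, 15)

(5, 10) + (16, 1). λ = (1 - 10)/(16 - 5) ≡ 8/11 mod 17. 11⁻¹ ≡ 14 (mod 17) since 11·14 = 154 ≡ 1, so λ ≡ 10.
  x = λ² - 5 - 16 = 100 - 21 ≡ 11; y = λ·(5 - 11) - 10 ≡ 15. → (11, 15)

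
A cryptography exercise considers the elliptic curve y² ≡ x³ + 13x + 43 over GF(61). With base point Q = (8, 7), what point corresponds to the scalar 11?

(40, 56)

Repeated addition: build up to 11Q.
2Q: tangent at (8, 7): λ = (3·8² + 13)/(2·7) ≡ 22/14. 14⁻¹ ≡ 48 (mod 61) since 14·48 = 672 ≡ 1, so λ ≡ 22·48 ≡ 19.
  x = λ² - 8 - 8 = 361 - 16 ≡ 40; y = λ·(8 - 40) - 7 ≡ 56. → (40, 56)
3Q: (40, 56) + (8, 7). λ = (7 - 56)/(8 - 40) ≡ 12/29 mod 61. 29⁻¹ ≡ 40 (mod 61) since 29·40 = 1160 ≡ 1, so λ ≡ 53.
  x = λ² - 40 - 8 = 2809 - 48 ≡ 16; y = λ·(40 - 16) - 56 ≡ 57. → (16, 57)
4Q: (16, 57) + (8, 7). λ = (7 - 57)/(8 - 16) ≡ 11/53 mod 61. 53⁻¹ ≡ 38 (mod 61), so λ ≡ 52.
  x = λ² - 16 - 8 = 2704 - 24 ≡ 57; y = λ·(16 - 57) - 57 ≡ 7. → (57, 7)
5Q: (57, 7) + (8, 7). λ = (7 - 7)/(8 - 57) ≡ 0/12 mod 61. 12⁻¹ ≡ 56 (mod 61) since 12·56 = 672 ≡ 1, so λ ≡ 0.
  x = λ² - 57 - 8 = 0 - 65 ≡ 57; y = λ·(57 - 57) - 7 ≡ 54. → (57, 54)
6Q: (57, 54) + (8, 7). λ = (7 - 54)/(8 - 57) ≡ 14/12 mod 61. 12⁻¹ ≡ 56 (mod 61) since 12·56 = 672 ≡ 1, so λ ≡ 52.
  x = λ² - 57 - 8 = 2704 - 65 ≡ 16; y = λ·(57 - 16) - 54 ≡ 4. → (16, 4)
7Q: (16, 4) + (8, 7). λ = (7 - 4)/(8 - 16) ≡ 3/53 mod 61. 53⁻¹ ≡ 38 (mod 61), so λ ≡ 53.
  x = λ² - 16 - 8 = 2809 - 24 ≡ 40; y = λ·(16 - 40) - 4 ≡ 5. → (40, 5)
8Q: (40, 5) + (8, 7). λ = (7 - 5)/(8 - 40) ≡ 2/29 mod 61. 29⁻¹ ≡ 40 (mod 61), so λ ≡ 19.
  x = λ² - 40 - 8 = 361 - 48 ≡ 8; y = λ·(40 - 8) - 5 ≡ 54. → (8, 54)
9Q: (8, 54) + (8, 7): same x and y₁ ≡ -y₂, so the sum is O.
10Q: O + (8, 7) = (8, 7) (identity).
11Q: tangent at (8, 7): λ = (3·8² + 13)/(2·7) ≡ 22/14. 14⁻¹ ≡ 48 (mod 61) since 14·48 = 672 ≡ 1, so λ ≡ 22·48 ≡ 19.
  x = λ² - 8 - 8 = 361 - 16 ≡ 40; y = λ·(8 - 40) - 7 ≡ 56. → (40, 56)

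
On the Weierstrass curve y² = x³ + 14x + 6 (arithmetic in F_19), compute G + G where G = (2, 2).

tangent at (2, 2): λ = (3·2² + 14)/(2·2) ≡ 7/4. 4⁻¹ ≡ 5 (mod 19) since 4·5 = 20 ≡ 1, so λ ≡ 7·5 ≡ 16.
  x = λ² - 2 - 2 = 256 - 4 ≡ 5; y = λ·(2 - 5) - 2 ≡ 7. → (5, 7)

(5, 7)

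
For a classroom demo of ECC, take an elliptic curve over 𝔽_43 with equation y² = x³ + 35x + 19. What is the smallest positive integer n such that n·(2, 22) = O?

2P: tangent at (2, 22): λ = (3·2² + 35)/(2·22) ≡ 4/1. 1⁻¹ ≡ 1 (mod 43), so λ ≡ 4·1 ≡ 4.
  x = λ² - 2 - 2 = 16 - 4 ≡ 12; y = λ·(2 - 12) - 22 ≡ 24. → (12, 24)
3P: (12, 24) + (2, 22). λ = (22 - 24)/(2 - 12) ≡ 41/33 mod 43. 33⁻¹ ≡ 30 (mod 43), so λ ≡ 26.
  x = λ² - 12 - 2 = 676 - 14 ≡ 17; y = λ·(12 - 17) - 24 ≡ 18. → (17, 18)
4P: (17, 18) + (2, 22). λ = (22 - 18)/(2 - 17) ≡ 4/28 mod 43. 28⁻¹ ≡ 20 (mod 43), so λ ≡ 37.
  x = λ² - 17 - 2 = 1369 - 19 ≡ 17; y = λ·(17 - 17) - 18 ≡ 25. → (17, 25)
5P: (17, 25) + (2, 22). λ = (22 - 25)/(2 - 17) ≡ 40/28 mod 43. 28⁻¹ ≡ 20 (mod 43) since 28·20 = 560 ≡ 1, so λ ≡ 26.
  x = λ² - 17 - 2 = 676 - 19 ≡ 12; y = λ·(17 - 12) - 25 ≡ 19. → (12, 19)
6P: (12, 19) + (2, 22). λ = (22 - 19)/(2 - 12) ≡ 3/33 mod 43. 33⁻¹ ≡ 30 (mod 43) since 33·30 = 990 ≡ 1, so λ ≡ 4.
  x = λ² - 12 - 2 = 16 - 14 ≡ 2; y = λ·(12 - 2) - 19 ≡ 21. → (2, 21)
7P: (2, 21) + (2, 22): same x and y₁ ≡ -y₂, so the sum is O.
7P = O, so the order is 7.

7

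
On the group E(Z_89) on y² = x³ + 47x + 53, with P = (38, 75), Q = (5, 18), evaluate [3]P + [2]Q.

First 3P:
Repeated addition: build up to 3P.
2P: tangent at (38, 75): λ = (3·38² + 47)/(2·75) ≡ 18/61. 61⁻¹ ≡ 54 (mod 89), so λ ≡ 18·54 ≡ 82.
  x = λ² - 38 - 38 = 6724 - 76 ≡ 62; y = λ·(38 - 62) - 75 ≡ 4. → (62, 4)
3P: (62, 4) + (38, 75). λ = (75 - 4)/(38 - 62) ≡ 71/65 mod 89. 65⁻¹ ≡ 63 (mod 89) since 65·63 = 4095 ≡ 1, so λ ≡ 23.
  x = λ² - 62 - 38 = 529 - 100 ≡ 73; y = λ·(62 - 73) - 4 ≡ 10. → (73, 10)
3P = (73, 10).
Next 2Q:
Repeated addition: build up to 2Q.
2Q: tangent at (5, 18): λ = (3·5² + 47)/(2·18) ≡ 33/36. 36⁻¹ ≡ 47 (mod 89), so λ ≡ 33·47 ≡ 38.
  x = λ² - 5 - 5 = 1444 - 10 ≡ 10; y = λ·(5 - 10) - 18 ≡ 59. → (10, 59)
2Q = (10, 59).
Finally 3P + 2Q:
(73, 10) + (10, 59). λ = (59 - 10)/(10 - 73) ≡ 49/26 mod 89. 26⁻¹ ≡ 24 (mod 89), so λ ≡ 19.
  x = λ² - 73 - 10 = 361 - 83 ≡ 11; y = λ·(73 - 11) - 10 ≡ 11. → (11, 11)

(11, 11)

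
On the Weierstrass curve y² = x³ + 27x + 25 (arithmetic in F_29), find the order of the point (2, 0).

2

2P: (2, 0) + (2, 0): same x and y₁ ≡ -y₂, so the sum is ∞.
2P = ∞, so the order is 2.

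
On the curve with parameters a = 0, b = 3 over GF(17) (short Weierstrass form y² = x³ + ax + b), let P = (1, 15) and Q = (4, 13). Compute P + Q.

(1, 15) + (4, 13). λ = (13 - 15)/(4 - 1) ≡ 15/3 mod 17. 3⁻¹ ≡ 6 (mod 17) since 3·6 = 18 ≡ 1, so λ ≡ 5.
  x = λ² - 1 - 4 = 25 - 5 ≡ 3; y = λ·(1 - 3) - 15 ≡ 9. → (3, 9)

(3, 9)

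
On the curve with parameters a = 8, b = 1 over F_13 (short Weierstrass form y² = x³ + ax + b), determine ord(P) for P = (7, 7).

2P: tangent at (7, 7): λ = (3·7² + 8)/(2·7) ≡ 12/1. 1⁻¹ ≡ 1 (mod 13), so λ ≡ 12·1 ≡ 12.
  x = λ² - 7 - 7 = 144 - 14 ≡ 0; y = λ·(7 - 0) - 7 ≡ 12. → (0, 12)
3P: (0, 12) + (7, 7). λ = (7 - 12)/(7 - 0) ≡ 8/7 mod 13. 7⁻¹ ≡ 2 (mod 13) since 7·2 = 14 ≡ 1, so λ ≡ 3.
  x = λ² - 0 - 7 = 9 - 7 ≡ 2; y = λ·(0 - 2) - 12 ≡ 8. → (2, 8)
4P: (2, 8) + (7, 7). λ = (7 - 8)/(7 - 2) ≡ 12/5 mod 13. 5⁻¹ ≡ 8 (mod 13), so λ ≡ 5.
  x = λ² - 2 - 7 = 25 - 9 ≡ 3; y = λ·(2 - 3) - 8 ≡ 0. → (3, 0)
5P: (3, 0) + (7, 7). λ = (7 - 0)/(7 - 3) ≡ 7/4 mod 13. 4⁻¹ ≡ 10 (mod 13) since 4·10 = 40 ≡ 1, so λ ≡ 5.
  x = λ² - 3 - 7 = 25 - 10 ≡ 2; y = λ·(3 - 2) - 0 ≡ 5. → (2, 5)
6P: (2, 5) + (7, 7). λ = (7 - 5)/(7 - 2) ≡ 2/5 mod 13. 5⁻¹ ≡ 8 (mod 13) since 5·8 = 40 ≡ 1, so λ ≡ 3.
  x = λ² - 2 - 7 = 9 - 9 ≡ 0; y = λ·(2 - 0) - 5 ≡ 1. → (0, 1)
7P: (0, 1) + (7, 7). λ = (7 - 1)/(7 - 0) ≡ 6/7 mod 13. 7⁻¹ ≡ 2 (mod 13), so λ ≡ 12.
  x = λ² - 0 - 7 = 144 - 7 ≡ 7; y = λ·(0 - 7) - 1 ≡ 6. → (7, 6)
8P: (7, 6) + (7, 7): same x and y₁ ≡ -y₂, so the sum is ∞.
8P = ∞, so the order is 8.

8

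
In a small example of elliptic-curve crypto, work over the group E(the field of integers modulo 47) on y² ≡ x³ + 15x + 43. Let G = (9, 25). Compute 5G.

Double-and-add on 5 = (101)₂. Start with G = (9, 25) for the leading 1-bit.
double: tangent at (9, 25): λ = (3·9² + 15)/(2·25) ≡ 23/3. 3⁻¹ ≡ 16 (mod 47) since 3·16 = 48 ≡ 1, so λ ≡ 23·16 ≡ 39.
  x = λ² - 9 - 9 = 1521 - 18 ≡ 46; y = λ·(9 - 46) - 25 ≡ 36. → (46, 36)
double: tangent at (46, 36): λ = (3·46² + 15)/(2·36) ≡ 18/25. 25⁻¹ ≡ 32 (mod 47) since 25·32 = 800 ≡ 1, so λ ≡ 18·32 ≡ 12.
  x = λ² - 46 - 46 = 144 - 92 ≡ 5; y = λ·(46 - 5) - 36 ≡ 33. → (5, 33)
add G: (5, 33) + (9, 25). λ = (25 - 33)/(9 - 5) ≡ 39/4 mod 47. 4⁻¹ ≡ 12 (mod 47), so λ ≡ 45.
  x = λ² - 5 - 9 = 2025 - 14 ≡ 37; y = λ·(5 - 37) - 33 ≡ 31. → (37, 31)

(37, 31)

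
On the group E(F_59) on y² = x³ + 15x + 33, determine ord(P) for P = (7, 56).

3

2P: tangent at (7, 56): λ = (3·7² + 15)/(2·56) ≡ 44/53. 53⁻¹ ≡ 49 (mod 59), so λ ≡ 44·49 ≡ 32.
  x = λ² - 7 - 7 = 1024 - 14 ≡ 7; y = λ·(7 - 7) - 56 ≡ 3. → (7, 3)
3P: (7, 3) + (7, 56): same x and y₁ ≡ -y₂, so the sum is O.
3P = O, so the order is 3.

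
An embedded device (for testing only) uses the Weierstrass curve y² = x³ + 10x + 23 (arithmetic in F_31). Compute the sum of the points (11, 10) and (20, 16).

(28, 20)

(11, 10) + (20, 16). λ = (16 - 10)/(20 - 11) ≡ 6/9 mod 31. 9⁻¹ ≡ 7 (mod 31) since 9·7 = 63 ≡ 1, so λ ≡ 11.
  x = λ² - 11 - 20 = 121 - 31 ≡ 28; y = λ·(11 - 28) - 10 ≡ 20. → (28, 20)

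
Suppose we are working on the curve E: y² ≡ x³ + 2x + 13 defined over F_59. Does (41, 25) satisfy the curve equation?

no

y² = 25² ≡ 35; x³ + 2x + 13 = 69016 ≡ 45 (mod 59). 35 ≠ 45.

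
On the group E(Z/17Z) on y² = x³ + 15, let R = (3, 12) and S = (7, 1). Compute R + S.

(3, 12) + (7, 1). λ = (1 - 12)/(7 - 3) ≡ 6/4 mod 17. 4⁻¹ ≡ 13 (mod 17), so λ ≡ 10.
  x = λ² - 3 - 7 = 100 - 10 ≡ 5; y = λ·(3 - 5) - 12 ≡ 2. → (5, 2)

(5, 2)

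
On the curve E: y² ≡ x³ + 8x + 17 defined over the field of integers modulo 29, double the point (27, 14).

(27, 15)

tangent at (27, 14): λ = (3·27² + 8)/(2·14) ≡ 20/28. 28⁻¹ ≡ 28 (mod 29) since 28·28 = 784 ≡ 1, so λ ≡ 20·28 ≡ 9.
  x = λ² - 27 - 27 = 81 - 54 ≡ 27; y = λ·(27 - 27) - 14 ≡ 15. → (27, 15)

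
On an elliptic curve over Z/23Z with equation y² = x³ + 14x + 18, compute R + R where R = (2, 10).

tangent at (2, 10): λ = (3·2² + 14)/(2·10) ≡ 3/20. 20⁻¹ ≡ 15 (mod 23), so λ ≡ 3·15 ≡ 22.
  x = λ² - 2 - 2 = 484 - 4 ≡ 20; y = λ·(2 - 20) - 10 ≡ 8. → (20, 8)

(20, 8)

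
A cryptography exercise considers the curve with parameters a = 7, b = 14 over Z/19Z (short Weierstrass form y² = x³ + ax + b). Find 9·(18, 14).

Write P = (18, 14).
Double-and-add on 9 = (1001)₂. Start with P = (18, 14) for the leading 1-bit.
double: tangent at (18, 14): λ = (3·18² + 7)/(2·14) ≡ 10/9. 9⁻¹ ≡ 17 (mod 19), so λ ≡ 10·17 ≡ 18.
  x = λ² - 18 - 18 = 324 - 36 ≡ 3; y = λ·(18 - 3) - 14 ≡ 9. → (3, 9)
double: tangent at (3, 9): λ = (3·3² + 7)/(2·9) ≡ 15/18. 18⁻¹ ≡ 18 (mod 19) since 18·18 = 324 ≡ 1, so λ ≡ 15·18 ≡ 4.
  x = λ² - 3 - 3 = 16 - 6 ≡ 10; y = λ·(3 - 10) - 9 ≡ 1. → (10, 1)
double: tangent at (10, 1): λ = (3·10² + 7)/(2·1) ≡ 3/2. 2⁻¹ ≡ 10 (mod 19) since 2·10 = 20 ≡ 1, so λ ≡ 3·10 ≡ 11.
  x = λ² - 10 - 10 = 121 - 20 ≡ 6; y = λ·(10 - 6) - 1 ≡ 5. → (6, 5)
add P: (6, 5) + (18, 14). λ = (14 - 5)/(18 - 6) ≡ 9/12 mod 19. 12⁻¹ ≡ 8 (mod 19) since 12·8 = 96 ≡ 1, so λ ≡ 15.
  x = λ² - 6 - 18 = 225 - 24 ≡ 11; y = λ·(6 - 11) - 5 ≡ 15. → (11, 15)

(11, 15)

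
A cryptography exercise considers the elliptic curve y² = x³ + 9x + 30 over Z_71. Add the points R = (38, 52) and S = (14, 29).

(23, 60)

(38, 52) + (14, 29). λ = (29 - 52)/(14 - 38) ≡ 48/47 mod 71. 47⁻¹ ≡ 68 (mod 71), so λ ≡ 69.
  x = λ² - 38 - 14 = 4761 - 52 ≡ 23; y = λ·(38 - 23) - 52 ≡ 60. → (23, 60)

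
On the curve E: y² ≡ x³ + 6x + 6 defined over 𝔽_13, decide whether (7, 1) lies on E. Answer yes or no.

yes

y² = 1² ≡ 1; x³ + 6x + 6 = 391 ≡ 1 (mod 13). 1 = 1.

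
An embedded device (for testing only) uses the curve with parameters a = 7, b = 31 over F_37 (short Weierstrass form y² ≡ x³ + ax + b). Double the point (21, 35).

(23, 1)

tangent at (21, 35): λ = (3·21² + 7)/(2·35) ≡ 35/33. 33⁻¹ ≡ 9 (mod 37) since 33·9 = 297 ≡ 1, so λ ≡ 35·9 ≡ 19.
  x = λ² - 21 - 21 = 361 - 42 ≡ 23; y = λ·(21 - 23) - 35 ≡ 1. → (23, 1)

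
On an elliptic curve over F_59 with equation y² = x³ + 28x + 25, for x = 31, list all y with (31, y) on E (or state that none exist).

2, 57

x³ + 28x + 25 = 30684 ≡ 4 (mod 59).
Square roots of 4 mod 59: 2 and 57 (since 2² = 4 ≡ 4).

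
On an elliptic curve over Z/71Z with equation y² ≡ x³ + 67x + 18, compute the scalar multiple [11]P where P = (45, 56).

Double-and-add on 11 = (1011)₂. Start with P = (45, 56) for the leading 1-bit.
double: tangent at (45, 56): λ = (3·45² + 67)/(2·56) ≡ 36/41. 41⁻¹ ≡ 26 (mod 71), so λ ≡ 36·26 ≡ 13.
  x = λ² - 45 - 45 = 169 - 90 ≡ 8; y = λ·(45 - 8) - 56 ≡ 70. → (8, 70)
double: tangent at (8, 70): λ = (3·8² + 67)/(2·70) ≡ 46/69. 69⁻¹ ≡ 35 (mod 71), so λ ≡ 46·35 ≡ 48.
  x = λ² - 8 - 8 = 2304 - 16 ≡ 16; y = λ·(8 - 16) - 70 ≡ 43. → (16, 43)
add P: (16, 43) + (45, 56). λ = (56 - 43)/(45 - 16) ≡ 13/29 mod 71. 29⁻¹ ≡ 49 (mod 71), so λ ≡ 69.
  x = λ² - 16 - 45 = 4761 - 61 ≡ 14; y = λ·(16 - 14) - 43 ≡ 24. → (14, 24)
double: tangent at (14, 24): λ = (3·14² + 67)/(2·24) ≡ 16/48. 48⁻¹ ≡ 37 (mod 71), so λ ≡ 16·37 ≡ 24.
  x = λ² - 14 - 14 = 576 - 28 ≡ 51; y = λ·(14 - 51) - 24 ≡ 11. → (51, 11)
add P: (51, 11) + (45, 56). λ = (56 - 11)/(45 - 51) ≡ 45/65 mod 71. 65⁻¹ ≡ 59 (mod 71) since 65·59 = 3835 ≡ 1, so λ ≡ 28.
  x = λ² - 51 - 45 = 784 - 96 ≡ 49; y = λ·(51 - 49) - 11 ≡ 45. → (49, 45)

(49, 45)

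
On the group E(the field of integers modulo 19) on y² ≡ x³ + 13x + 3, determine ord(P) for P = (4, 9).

7

2P: tangent at (4, 9): λ = (3·4² + 13)/(2·9) ≡ 4/18. 18⁻¹ ≡ 18 (mod 19) since 18·18 = 324 ≡ 1, so λ ≡ 4·18 ≡ 15.
  x = λ² - 4 - 4 = 225 - 8 ≡ 8; y = λ·(4 - 8) - 9 ≡ 7. → (8, 7)
3P: (8, 7) + (4, 9). λ = (9 - 7)/(4 - 8) ≡ 2/15 mod 19. 15⁻¹ ≡ 14 (mod 19), so λ ≡ 9.
  x = λ² - 8 - 4 = 81 - 12 ≡ 12; y = λ·(8 - 12) - 7 ≡ 14. → (12, 14)
4P: (12, 14) + (4, 9). λ = (9 - 14)/(4 - 12) ≡ 14/11 mod 19. 11⁻¹ ≡ 7 (mod 19) since 11·7 = 77 ≡ 1, so λ ≡ 3.
  x = λ² - 12 - 4 = 9 - 16 ≡ 12; y = λ·(12 - 12) - 14 ≡ 5. → (12, 5)
5P: (12, 5) + (4, 9). λ = (9 - 5)/(4 - 12) ≡ 4/11 mod 19. 11⁻¹ ≡ 7 (mod 19), so λ ≡ 9.
  x = λ² - 12 - 4 = 81 - 16 ≡ 8; y = λ·(12 - 8) - 5 ≡ 12. → (8, 12)
6P: (8, 12) + (4, 9). λ = (9 - 12)/(4 - 8) ≡ 16/15 mod 19. 15⁻¹ ≡ 14 (mod 19), so λ ≡ 15.
  x = λ² - 8 - 4 = 225 - 12 ≡ 4; y = λ·(8 - 4) - 12 ≡ 10. → (4, 10)
7P: (4, 10) + (4, 9): same x and y₁ ≡ -y₂, so the sum is ∞.
7P = ∞, so the order is 7.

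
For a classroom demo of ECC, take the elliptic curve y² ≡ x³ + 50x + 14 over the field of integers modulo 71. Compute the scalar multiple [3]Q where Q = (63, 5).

Repeated addition: build up to 3Q.
2Q: tangent at (63, 5): λ = (3·63² + 50)/(2·5) ≡ 29/10. 10⁻¹ ≡ 64 (mod 71), so λ ≡ 29·64 ≡ 10.
  x = λ² - 63 - 63 = 100 - 126 ≡ 45; y = λ·(63 - 45) - 5 ≡ 33. → (45, 33)
3Q: (45, 33) + (63, 5). λ = (5 - 33)/(63 - 45) ≡ 43/18 mod 71. 18⁻¹ ≡ 4 (mod 71), so λ ≡ 30.
  x = λ² - 45 - 63 = 900 - 108 ≡ 11; y = λ·(45 - 11) - 33 ≡ 64. → (11, 64)

(11, 64)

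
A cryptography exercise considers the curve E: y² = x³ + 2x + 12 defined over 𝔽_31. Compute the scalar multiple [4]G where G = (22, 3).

Double-and-add on 4 = (100)₂. Start with G = (22, 3) for the leading 1-bit.
double: tangent at (22, 3): λ = (3·22² + 2)/(2·3) ≡ 28/6. 6⁻¹ ≡ 26 (mod 31), so λ ≡ 28·26 ≡ 15.
  x = λ² - 22 - 22 = 225 - 44 ≡ 26; y = λ·(22 - 26) - 3 ≡ 30. → (26, 30)
double: tangent at (26, 30): λ = (3·26² + 2)/(2·30) ≡ 15/29. 29⁻¹ ≡ 15 (mod 31), so λ ≡ 15·15 ≡ 8.
  x = λ² - 26 - 26 = 64 - 52 ≡ 12; y = λ·(26 - 12) - 30 ≡ 20. → (12, 20)

(12, 20)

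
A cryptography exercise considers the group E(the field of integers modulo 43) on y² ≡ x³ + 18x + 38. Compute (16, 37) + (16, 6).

The two points share x = 16 and their y-coordinates satisfy 37 + 6 ≡ 0 (mod 43), so they are inverses. Their sum is the point at infinity.

O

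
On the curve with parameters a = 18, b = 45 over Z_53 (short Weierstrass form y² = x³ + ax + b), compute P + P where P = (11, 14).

tangent at (11, 14): λ = (3·11² + 18)/(2·14) ≡ 10/28. 28⁻¹ ≡ 36 (mod 53) since 28·36 = 1008 ≡ 1, so λ ≡ 10·36 ≡ 42.
  x = λ² - 11 - 11 = 1764 - 22 ≡ 46; y = λ·(11 - 46) - 14 ≡ 0. → (46, 0)

(46, 0)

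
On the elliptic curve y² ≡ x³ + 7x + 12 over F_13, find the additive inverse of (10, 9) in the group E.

(10, 4)

-(10, 9) = (10, -9 mod 13) = (10, 4).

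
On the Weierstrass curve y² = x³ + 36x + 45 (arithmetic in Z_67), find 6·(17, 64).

(48, 41)

Write P = (17, 64).
Repeated addition: build up to 6P.
2P: tangent at (17, 64): λ = (3·17² + 36)/(2·64) ≡ 32/61. 61⁻¹ ≡ 11 (mod 67), so λ ≡ 32·11 ≡ 17.
  x = λ² - 17 - 17 = 289 - 34 ≡ 54; y = λ·(17 - 54) - 64 ≡ 44. → (54, 44)
3P: (54, 44) + (17, 64). λ = (64 - 44)/(17 - 54) ≡ 20/30 mod 67. 30⁻¹ ≡ 38 (mod 67) since 30·38 = 1140 ≡ 1, so λ ≡ 23.
  x = λ² - 54 - 17 = 529 - 71 ≡ 56; y = λ·(54 - 56) - 44 ≡ 44. → (56, 44)
4P: (56, 44) + (17, 64). λ = (64 - 44)/(17 - 56) ≡ 20/28 mod 67. 28⁻¹ ≡ 12 (mod 67), so λ ≡ 39.
  x = λ² - 56 - 17 = 1521 - 73 ≡ 41; y = λ·(56 - 41) - 44 ≡ 5. → (41, 5)
5P: (41, 5) + (17, 64). λ = (64 - 5)/(17 - 41) ≡ 59/43 mod 67. 43⁻¹ ≡ 53 (mod 67), so λ ≡ 45.
  x = λ² - 41 - 17 = 2025 - 58 ≡ 24; y = λ·(41 - 24) - 5 ≡ 23. → (24, 23)
6P: (24, 23) + (17, 64). λ = (64 - 23)/(17 - 24) ≡ 41/60 mod 67. 60⁻¹ ≡ 19 (mod 67) since 60·19 = 1140 ≡ 1, so λ ≡ 42.
  x = λ² - 24 - 17 = 1764 - 41 ≡ 48; y = λ·(24 - 48) - 23 ≡ 41. → (48, 41)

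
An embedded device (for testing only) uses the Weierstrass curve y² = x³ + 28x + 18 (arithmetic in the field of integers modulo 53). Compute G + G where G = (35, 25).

tangent at (35, 25): λ = (3·35² + 28)/(2·25) ≡ 46/50. 50⁻¹ ≡ 35 (mod 53) since 50·35 = 1750 ≡ 1, so λ ≡ 46·35 ≡ 20.
  x = λ² - 35 - 35 = 400 - 70 ≡ 12; y = λ·(35 - 12) - 25 ≡ 11. → (12, 11)

(12, 11)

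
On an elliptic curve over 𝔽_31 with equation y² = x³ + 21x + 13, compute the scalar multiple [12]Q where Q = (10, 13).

Repeated addition: build up to 12Q.
2Q: tangent at (10, 13): λ = (3·10² + 21)/(2·13) ≡ 11/26. 26⁻¹ ≡ 6 (mod 31), so λ ≡ 11·6 ≡ 4.
  x = λ² - 10 - 10 = 16 - 20 ≡ 27; y = λ·(10 - 27) - 13 ≡ 12. → (27, 12)
3Q: (27, 12) + (10, 13). λ = (13 - 12)/(10 - 27) ≡ 1/14 mod 31. 14⁻¹ ≡ 20 (mod 31), so λ ≡ 20.
  x = λ² - 27 - 10 = 400 - 37 ≡ 22; y = λ·(27 - 22) - 12 ≡ 26. → (22, 26)
4Q: (22, 26) + (10, 13). λ = (13 - 26)/(10 - 22) ≡ 18/19 mod 31. 19⁻¹ ≡ 18 (mod 31) since 19·18 = 342 ≡ 1, so λ ≡ 14.
  x = λ² - 22 - 10 = 196 - 32 ≡ 9; y = λ·(22 - 9) - 26 ≡ 1. → (9, 1)
5Q: (9, 1) + (10, 13). λ = (13 - 1)/(10 - 9) ≡ 12/1 mod 31. 1⁻¹ ≡ 1 (mod 31), so λ ≡ 12.
  x = λ² - 9 - 10 = 144 - 19 ≡ 1; y = λ·(9 - 1) - 1 ≡ 2. → (1, 2)
6Q: (1, 2) + (10, 13). λ = (13 - 2)/(10 - 1) ≡ 11/9 mod 31. 9⁻¹ ≡ 7 (mod 31), so λ ≡ 15.
  x = λ² - 1 - 10 = 225 - 11 ≡ 28; y = λ·(1 - 28) - 2 ≡ 27. → (28, 27)
7Q: (28, 27) + (10, 13). λ = (13 - 27)/(10 - 28) ≡ 17/13 mod 31. 13⁻¹ ≡ 12 (mod 31), so λ ≡ 18.
  x = λ² - 28 - 10 = 324 - 38 ≡ 7; y = λ·(28 - 7) - 27 ≡ 10. → (7, 10)
8Q: (7, 10) + (10, 13). λ = (13 - 10)/(10 - 7) ≡ 3/3 mod 31. 3⁻¹ ≡ 21 (mod 31) since 3·21 = 63 ≡ 1, so λ ≡ 1.
  x = λ² - 7 - 10 = 1 - 17 ≡ 15; y = λ·(7 - 15) - 10 ≡ 13. → (15, 13)
9Q: (15, 13) + (10, 13). λ = (13 - 13)/(10 - 15) ≡ 0/26 mod 31. 26⁻¹ ≡ 6 (mod 31) since 26·6 = 156 ≡ 1, so λ ≡ 0.
  x = λ² - 15 - 10 = 0 - 25 ≡ 6; y = λ·(15 - 6) - 13 ≡ 18. → (6, 18)
10Q: (6, 18) + (10, 13). λ = (13 - 18)/(10 - 6) ≡ 26/4 mod 31. 4⁻¹ ≡ 8 (mod 31), so λ ≡ 22.
  x = λ² - 6 - 10 = 484 - 16 ≡ 3; y = λ·(6 - 3) - 18 ≡ 17. → (3, 17)
11Q: (3, 17) + (10, 13). λ = (13 - 17)/(10 - 3) ≡ 27/7 mod 31. 7⁻¹ ≡ 9 (mod 31) since 7·9 = 63 ≡ 1, so λ ≡ 26.
  x = λ² - 3 - 10 = 676 - 13 ≡ 12; y = λ·(3 - 12) - 17 ≡ 28. → (12, 28)
12Q: (12, 28) + (10, 13). λ = (13 - 28)/(10 - 12) ≡ 16/29 mod 31. 29⁻¹ ≡ 15 (mod 31), so λ ≡ 23.
  x = λ² - 12 - 10 = 529 - 22 ≡ 11; y = λ·(12 - 11) - 28 ≡ 26. → (11, 26)

(11, 26)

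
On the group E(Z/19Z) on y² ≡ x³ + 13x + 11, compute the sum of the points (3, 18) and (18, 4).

(15, 16)

(3, 18) + (18, 4). λ = (4 - 18)/(18 - 3) ≡ 5/15 mod 19. 15⁻¹ ≡ 14 (mod 19) since 15·14 = 210 ≡ 1, so λ ≡ 13.
  x = λ² - 3 - 18 = 169 - 21 ≡ 15; y = λ·(3 - 15) - 18 ≡ 16. → (15, 16)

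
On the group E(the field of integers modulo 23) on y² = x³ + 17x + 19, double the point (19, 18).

tangent at (19, 18): λ = (3·19² + 17)/(2·18) ≡ 19/13. 13⁻¹ ≡ 16 (mod 23) since 13·16 = 208 ≡ 1, so λ ≡ 19·16 ≡ 5.
  x = λ² - 19 - 19 = 25 - 38 ≡ 10; y = λ·(19 - 10) - 18 ≡ 4. → (10, 4)

(10, 4)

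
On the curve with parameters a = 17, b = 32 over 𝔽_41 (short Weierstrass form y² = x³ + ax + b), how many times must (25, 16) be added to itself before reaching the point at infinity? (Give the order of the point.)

9

2P: tangent at (25, 16): λ = (3·25² + 17)/(2·16) ≡ 6/32. 32⁻¹ ≡ 9 (mod 41), so λ ≡ 6·9 ≡ 13.
  x = λ² - 25 - 25 = 169 - 50 ≡ 37; y = λ·(25 - 37) - 16 ≡ 33. → (37, 33)
3P: (37, 33) + (25, 16). λ = (16 - 33)/(25 - 37) ≡ 24/29 mod 41. 29⁻¹ ≡ 17 (mod 41) since 29·17 = 493 ≡ 1, so λ ≡ 39.
  x = λ² - 37 - 25 = 1521 - 62 ≡ 24; y = λ·(37 - 24) - 33 ≡ 23. → (24, 23)
4P: (24, 23) + (25, 16). λ = (16 - 23)/(25 - 24) ≡ 34/1 mod 41. 1⁻¹ ≡ 1 (mod 41), so λ ≡ 34.
  x = λ² - 24 - 25 = 1156 - 49 ≡ 0; y = λ·(24 - 0) - 23 ≡ 14. → (0, 14)
5P: (0, 14) + (25, 16). λ = (16 - 14)/(25 - 0) ≡ 2/25 mod 41. 25⁻¹ ≡ 23 (mod 41), so λ ≡ 5.
  x = λ² - 0 - 25 = 25 - 25 ≡ 0; y = λ·(0 - 0) - 14 ≡ 27. → (0, 27)
6P: (0, 27) + (25, 16). λ = (16 - 27)/(25 - 0) ≡ 30/25 mod 41. 25⁻¹ ≡ 23 (mod 41), so λ ≡ 34.
  x = λ² - 0 - 25 = 1156 - 25 ≡ 24; y = λ·(0 - 24) - 27 ≡ 18. → (24, 18)
7P: (24, 18) + (25, 16). λ = (16 - 18)/(25 - 24) ≡ 39/1 mod 41. 1⁻¹ ≡ 1 (mod 41), so λ ≡ 39.
  x = λ² - 24 - 25 = 1521 - 49 ≡ 37; y = λ·(24 - 37) - 18 ≡ 8. → (37, 8)
8P: (37, 8) + (25, 16). λ = (16 - 8)/(25 - 37) ≡ 8/29 mod 41. 29⁻¹ ≡ 17 (mod 41) since 29·17 = 493 ≡ 1, so λ ≡ 13.
  x = λ² - 37 - 25 = 169 - 62 ≡ 25; y = λ·(37 - 25) - 8 ≡ 25. → (25, 25)
9P: (25, 25) + (25, 16): same x and y₁ ≡ -y₂, so the sum is the point at infinity.
9P = the point at infinity, so the order is 9.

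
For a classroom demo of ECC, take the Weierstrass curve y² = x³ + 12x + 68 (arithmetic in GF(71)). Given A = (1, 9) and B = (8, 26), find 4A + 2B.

First 4A:
Repeated addition: build up to 4A.
2A: tangent at (1, 9): λ = (3·1² + 12)/(2·9) ≡ 15/18. 18⁻¹ ≡ 4 (mod 71) since 18·4 = 72 ≡ 1, so λ ≡ 15·4 ≡ 60.
  x = λ² - 1 - 1 = 3600 - 2 ≡ 48; y = λ·(1 - 48) - 9 ≡ 11. → (48, 11)
3A: (48, 11) + (1, 9). λ = (9 - 11)/(1 - 48) ≡ 69/24 mod 71. 24⁻¹ ≡ 3 (mod 71) since 24·3 = 72 ≡ 1, so λ ≡ 65.
  x = λ² - 48 - 1 = 4225 - 49 ≡ 58; y = λ·(48 - 58) - 11 ≡ 49. → (58, 49)
4A: (58, 49) + (1, 9). λ = (9 - 49)/(1 - 58) ≡ 31/14 mod 71. 14⁻¹ ≡ 66 (mod 71) since 14·66 = 924 ≡ 1, so λ ≡ 58.
  x = λ² - 58 - 1 = 3364 - 59 ≡ 39; y = λ·(58 - 39) - 49 ≡ 59. → (39, 59)
4A = (39, 59).
Next 2B:
Repeated addition: build up to 2B.
2B: tangent at (8, 26): λ = (3·8² + 12)/(2·26) ≡ 62/52. 52⁻¹ ≡ 56 (mod 71) since 52·56 = 2912 ≡ 1, so λ ≡ 62·56 ≡ 64.
  x = λ² - 8 - 8 = 4096 - 16 ≡ 33; y = λ·(8 - 33) - 26 ≡ 7. → (33, 7)
2B = (33, 7).
Finally 4A + 2B:
(39, 59) + (33, 7). λ = (7 - 59)/(33 - 39) ≡ 19/65 mod 71. 65⁻¹ ≡ 59 (mod 71) since 65·59 = 3835 ≡ 1, so λ ≡ 56.
  x = λ² - 39 - 33 = 3136 - 72 ≡ 11; y = λ·(39 - 11) - 59 ≡ 18. → (11, 18)

(11, 18)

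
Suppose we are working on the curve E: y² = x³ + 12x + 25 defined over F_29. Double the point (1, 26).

(26, 22)

tangent at (1, 26): λ = (3·1² + 12)/(2·26) ≡ 15/23. 23⁻¹ ≡ 24 (mod 29), so λ ≡ 15·24 ≡ 12.
  x = λ² - 1 - 1 = 144 - 2 ≡ 26; y = λ·(1 - 26) - 26 ≡ 22. → (26, 22)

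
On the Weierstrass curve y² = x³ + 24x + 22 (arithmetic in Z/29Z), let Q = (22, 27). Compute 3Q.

(0, 14)

Repeated addition: build up to 3Q.
2Q: tangent at (22, 27): λ = (3·22² + 24)/(2·27) ≡ 26/25. 25⁻¹ ≡ 7 (mod 29), so λ ≡ 26·7 ≡ 8.
  x = λ² - 22 - 22 = 64 - 44 ≡ 20; y = λ·(22 - 20) - 27 ≡ 18. → (20, 18)
3Q: (20, 18) + (22, 27). λ = (27 - 18)/(22 - 20) ≡ 9/2 mod 29. 2⁻¹ ≡ 15 (mod 29), so λ ≡ 19.
  x = λ² - 20 - 22 = 361 - 42 ≡ 0; y = λ·(20 - 0) - 18 ≡ 14. → (0, 14)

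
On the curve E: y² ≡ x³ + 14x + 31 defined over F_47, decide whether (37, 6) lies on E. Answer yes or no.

y² = 6² ≡ 36; x³ + 14x + 31 = 51202 ≡ 19 (mod 47). 36 ≠ 19.

no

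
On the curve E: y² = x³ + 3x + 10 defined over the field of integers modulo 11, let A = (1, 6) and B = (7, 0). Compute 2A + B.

(4, 3)

First 2A:
Repeated addition: build up to 2A.
2A: tangent at (1, 6): λ = (3·1² + 3)/(2·6) ≡ 6/1. 1⁻¹ ≡ 1 (mod 11), so λ ≡ 6·1 ≡ 6.
  x = λ² - 1 - 1 = 36 - 2 ≡ 1; y = λ·(1 - 1) - 6 ≡ 5. → (1, 5)
2A = (1, 5).
Finally 2A + B:
(1, 5) + (7, 0). λ = (0 - 5)/(7 - 1) ≡ 6/6 mod 11. 6⁻¹ ≡ 2 (mod 11) since 6·2 = 12 ≡ 1, so λ ≡ 1.
  x = λ² - 1 - 7 = 1 - 8 ≡ 4; y = λ·(1 - 4) - 5 ≡ 3. → (4, 3)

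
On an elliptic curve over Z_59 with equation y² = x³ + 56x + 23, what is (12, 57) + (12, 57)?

tangent at (12, 57): λ = (3·12² + 56)/(2·57) ≡ 16/55. 55⁻¹ ≡ 44 (mod 59), so λ ≡ 16·44 ≡ 55.
  x = λ² - 12 - 12 = 3025 - 24 ≡ 51; y = λ·(12 - 51) - 57 ≡ 40. → (51, 40)

(51, 40)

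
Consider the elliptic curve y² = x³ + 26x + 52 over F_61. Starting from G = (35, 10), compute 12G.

Repeated addition: build up to 12G.
2G: tangent at (35, 10): λ = (3·35² + 26)/(2·10) ≡ 41/20. 20⁻¹ ≡ 58 (mod 61), so λ ≡ 41·58 ≡ 60.
  x = λ² - 35 - 35 = 3600 - 70 ≡ 53; y = λ·(35 - 53) - 10 ≡ 8. → (53, 8)
3G: (53, 8) + (35, 10). λ = (10 - 8)/(35 - 53) ≡ 2/43 mod 61. 43⁻¹ ≡ 44 (mod 61) since 43·44 = 1892 ≡ 1, so λ ≡ 27.
  x = λ² - 53 - 35 = 729 - 88 ≡ 31; y = λ·(53 - 31) - 8 ≡ 37. → (31, 37)
4G: (31, 37) + (35, 10). λ = (10 - 37)/(35 - 31) ≡ 34/4 mod 61. 4⁻¹ ≡ 46 (mod 61), so λ ≡ 39.
  x = λ² - 31 - 35 = 1521 - 66 ≡ 52; y = λ·(31 - 52) - 37 ≡ 59. → (52, 59)
5G: (52, 59) + (35, 10). λ = (10 - 59)/(35 - 52) ≡ 12/44 mod 61. 44⁻¹ ≡ 43 (mod 61), so λ ≡ 28.
  x = λ² - 52 - 35 = 784 - 87 ≡ 26; y = λ·(52 - 26) - 59 ≡ 59. → (26, 59)
6G: (26, 59) + (35, 10). λ = (10 - 59)/(35 - 26) ≡ 12/9 mod 61. 9⁻¹ ≡ 34 (mod 61) since 9·34 = 306 ≡ 1, so λ ≡ 42.
  x = λ² - 26 - 35 = 1764 - 61 ≡ 56; y = λ·(26 - 56) - 59 ≡ 23. → (56, 23)
7G: (56, 23) + (35, 10). λ = (10 - 23)/(35 - 56) ≡ 48/40 mod 61. 40⁻¹ ≡ 29 (mod 61) since 40·29 = 1160 ≡ 1, so λ ≡ 50.
  x = λ² - 56 - 35 = 2500 - 91 ≡ 30; y = λ·(56 - 30) - 23 ≡ 57. → (30, 57)
8G: (30, 57) + (35, 10). λ = (10 - 57)/(35 - 30) ≡ 14/5 mod 61. 5⁻¹ ≡ 49 (mod 61), so λ ≡ 15.
  x = λ² - 30 - 35 = 225 - 65 ≡ 38; y = λ·(30 - 38) - 57 ≡ 6. → (38, 6)
9G: (38, 6) + (35, 10). λ = (10 - 6)/(35 - 38) ≡ 4/58 mod 61. 58⁻¹ ≡ 20 (mod 61), so λ ≡ 19.
  x = λ² - 38 - 35 = 361 - 73 ≡ 44; y = λ·(38 - 44) - 6 ≡ 2. → (44, 2)
10G: (44, 2) + (35, 10). λ = (10 - 2)/(35 - 44) ≡ 8/52 mod 61. 52⁻¹ ≡ 27 (mod 61), so λ ≡ 33.
  x = λ² - 44 - 35 = 1089 - 79 ≡ 34; y = λ·(44 - 34) - 2 ≡ 23. → (34, 23)
11G: (34, 23) + (35, 10). λ = (10 - 23)/(35 - 34) ≡ 48/1 mod 61. 1⁻¹ ≡ 1 (mod 61), so λ ≡ 48.
  x = λ² - 34 - 35 = 2304 - 69 ≡ 39; y = λ·(34 - 39) - 23 ≡ 42. → (39, 42)
12G: (39, 42) + (35, 10). λ = (10 - 42)/(35 - 39) ≡ 29/57 mod 61. 57⁻¹ ≡ 15 (mod 61) since 57·15 = 855 ≡ 1, so λ ≡ 8.
  x = λ² - 39 - 35 = 64 - 74 ≡ 51; y = λ·(39 - 51) - 42 ≡ 45. → (51, 45)

(51, 45)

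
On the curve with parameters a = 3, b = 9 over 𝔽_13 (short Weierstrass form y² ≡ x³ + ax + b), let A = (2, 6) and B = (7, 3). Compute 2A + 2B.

(10, 5)

First 2A:
Repeated addition: build up to 2A.
2A: tangent at (2, 6): λ = (3·2² + 3)/(2·6) ≡ 2/12. 12⁻¹ ≡ 12 (mod 13), so λ ≡ 2·12 ≡ 11.
  x = λ² - 2 - 2 = 121 - 4 ≡ 0; y = λ·(2 - 0) - 6 ≡ 3. → (0, 3)
2A = (0, 3).
Next 2B:
Repeated addition: build up to 2B.
2B: tangent at (7, 3): λ = (3·7² + 3)/(2·3) ≡ 7/6. 6⁻¹ ≡ 11 (mod 13) since 6·11 = 66 ≡ 1, so λ ≡ 7·11 ≡ 12.
  x = λ² - 7 - 7 = 144 - 14 ≡ 0; y = λ·(7 - 0) - 3 ≡ 3. → (0, 3)
2B = (0, 3).
Finally 2A + 2B:
tangent at (0, 3): λ = (3·0² + 3)/(2·3) ≡ 3/6. 6⁻¹ ≡ 11 (mod 13) since 6·11 = 66 ≡ 1, so λ ≡ 3·11 ≡ 7.
  x = λ² - 0 - 0 = 49 - 0 ≡ 10; y = λ·(0 - 10) - 3 ≡ 5. → (10, 5)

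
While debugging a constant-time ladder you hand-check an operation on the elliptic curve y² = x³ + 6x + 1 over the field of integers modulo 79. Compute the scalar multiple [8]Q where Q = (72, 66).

Double-and-add on 8 = (1000)₂. Start with Q = (72, 66) for the leading 1-bit.
double: tangent at (72, 66): λ = (3·72² + 6)/(2·66) ≡ 74/53. 53⁻¹ ≡ 3 (mod 79), so λ ≡ 74·3 ≡ 64.
  x = λ² - 72 - 72 = 4096 - 144 ≡ 2; y = λ·(72 - 2) - 66 ≡ 69. → (2, 69)
double: tangent at (2, 69): λ = (3·2² + 6)/(2·69) ≡ 18/59. 59⁻¹ ≡ 75 (mod 79), so λ ≡ 18·75 ≡ 7.
  x = λ² - 2 - 2 = 49 - 4 ≡ 45; y = λ·(2 - 45) - 69 ≡ 25. → (45, 25)
double: tangent at (45, 25): λ = (3·45² + 6)/(2·25) ≡ 77/50. 50⁻¹ ≡ 49 (mod 79), so λ ≡ 77·49 ≡ 60.
  x = λ² - 45 - 45 = 3600 - 90 ≡ 34; y = λ·(45 - 34) - 25 ≡ 3. → (34, 3)

(34, 3)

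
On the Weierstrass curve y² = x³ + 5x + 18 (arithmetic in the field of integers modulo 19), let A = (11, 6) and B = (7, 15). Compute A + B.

(11, 6) + (7, 15). λ = (15 - 6)/(7 - 11) ≡ 9/15 mod 19. 15⁻¹ ≡ 14 (mod 19), so λ ≡ 12.
  x = λ² - 11 - 7 = 144 - 18 ≡ 12; y = λ·(11 - 12) - 6 ≡ 1. → (12, 1)

(12, 1)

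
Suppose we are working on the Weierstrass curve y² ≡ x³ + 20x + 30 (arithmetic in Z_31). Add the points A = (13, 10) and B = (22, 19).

(13, 10) + (22, 19). λ = (19 - 10)/(22 - 13) ≡ 9/9 mod 31. 9⁻¹ ≡ 7 (mod 31) since 9·7 = 63 ≡ 1, so λ ≡ 1.
  x = λ² - 13 - 22 = 1 - 35 ≡ 28; y = λ·(13 - 28) - 10 ≡ 6. → (28, 6)

(28, 6)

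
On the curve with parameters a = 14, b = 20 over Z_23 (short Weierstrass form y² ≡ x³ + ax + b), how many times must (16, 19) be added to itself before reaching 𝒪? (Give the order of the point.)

2P: tangent at (16, 19): λ = (3·16² + 14)/(2·19) ≡ 0/15. 15⁻¹ ≡ 20 (mod 23), so λ ≡ 0·20 ≡ 0.
  x = λ² - 16 - 16 = 0 - 32 ≡ 14; y = λ·(16 - 14) - 19 ≡ 4. → (14, 4)
3P: (14, 4) + (16, 19). λ = (19 - 4)/(16 - 14) ≡ 15/2 mod 23. 2⁻¹ ≡ 12 (mod 23) since 2·12 = 24 ≡ 1, so λ ≡ 19.
  x = λ² - 14 - 16 = 361 - 30 ≡ 9; y = λ·(14 - 9) - 4 ≡ 22. → (9, 22)
4P: (9, 22) + (16, 19). λ = (19 - 22)/(16 - 9) ≡ 20/7 mod 23. 7⁻¹ ≡ 10 (mod 23), so λ ≡ 16.
  x = λ² - 9 - 16 = 256 - 25 ≡ 1; y = λ·(9 - 1) - 22 ≡ 14. → (1, 14)
5P: (1, 14) + (16, 19). λ = (19 - 14)/(16 - 1) ≡ 5/15 mod 23. 15⁻¹ ≡ 20 (mod 23) since 15·20 = 300 ≡ 1, so λ ≡ 8.
  x = λ² - 1 - 16 = 64 - 17 ≡ 1; y = λ·(1 - 1) - 14 ≡ 9. → (1, 9)
6P: (1, 9) + (16, 19). λ = (19 - 9)/(16 - 1) ≡ 10/15 mod 23. 15⁻¹ ≡ 20 (mod 23) since 15·20 = 300 ≡ 1, so λ ≡ 16.
  x = λ² - 1 - 16 = 256 - 17 ≡ 9; y = λ·(1 - 9) - 9 ≡ 1. → (9, 1)
7P: (9, 1) + (16, 19). λ = (19 - 1)/(16 - 9) ≡ 18/7 mod 23. 7⁻¹ ≡ 10 (mod 23), so λ ≡ 19.
  x = λ² - 9 - 16 = 361 - 25 ≡ 14; y = λ·(9 - 14) - 1 ≡ 19. → (14, 19)
8P: (14, 19) + (16, 19). λ = (19 - 19)/(16 - 14) ≡ 0/2 mod 23. 2⁻¹ ≡ 12 (mod 23), so λ ≡ 0.
  x = λ² - 14 - 16 = 0 - 30 ≡ 16; y = λ·(14 - 16) - 19 ≡ 4. → (16, 4)
9P: (16, 4) + (16, 19): same x and y₁ ≡ -y₂, so the sum is 𝒪.
9P = 𝒪, so the order is 9.

9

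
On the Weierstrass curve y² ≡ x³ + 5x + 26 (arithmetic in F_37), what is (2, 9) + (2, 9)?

(5, 19)

tangent at (2, 9): λ = (3·2² + 5)/(2·9) ≡ 17/18. 18⁻¹ ≡ 35 (mod 37) since 18·35 = 630 ≡ 1, so λ ≡ 17·35 ≡ 3.
  x = λ² - 2 - 2 = 9 - 4 ≡ 5; y = λ·(2 - 5) - 9 ≡ 19. → (5, 19)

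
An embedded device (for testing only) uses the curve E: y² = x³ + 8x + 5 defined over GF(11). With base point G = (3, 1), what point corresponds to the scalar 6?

Repeated addition: build up to 6G.
2G: tangent at (3, 1): λ = (3·3² + 8)/(2·1) ≡ 2/2. 2⁻¹ ≡ 6 (mod 11), so λ ≡ 2·6 ≡ 1.
  x = λ² - 3 - 3 = 1 - 6 ≡ 6; y = λ·(3 - 6) - 1 ≡ 7. → (6, 7)
3G: (6, 7) + (3, 1). λ = (1 - 7)/(3 - 6) ≡ 5/8 mod 11. 8⁻¹ ≡ 7 (mod 11), so λ ≡ 2.
  x = λ² - 6 - 3 = 4 - 9 ≡ 6; y = λ·(6 - 6) - 7 ≡ 4. → (6, 4)
4G: (6, 4) + (3, 1). λ = (1 - 4)/(3 - 6) ≡ 8/8 mod 11. 8⁻¹ ≡ 7 (mod 11), so λ ≡ 1.
  x = λ² - 6 - 3 = 1 - 9 ≡ 3; y = λ·(6 - 3) - 4 ≡ 10. → (3, 10)
5G: (3, 10) + (3, 1): same x and y₁ ≡ -y₂, so the sum is the point at infinity.
6G: the point at infinity + (3, 1) = (3, 1) (identity).

(3, 1)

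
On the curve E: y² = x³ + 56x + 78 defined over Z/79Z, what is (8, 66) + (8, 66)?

(46, 23)

tangent at (8, 66): λ = (3·8² + 56)/(2·66) ≡ 11/53. 53⁻¹ ≡ 3 (mod 79), so λ ≡ 11·3 ≡ 33.
  x = λ² - 8 - 8 = 1089 - 16 ≡ 46; y = λ·(8 - 46) - 66 ≡ 23. → (46, 23)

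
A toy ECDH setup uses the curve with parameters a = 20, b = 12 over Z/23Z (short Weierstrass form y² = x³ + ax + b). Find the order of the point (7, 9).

11

2P: tangent at (7, 9): λ = (3·7² + 20)/(2·9) ≡ 6/18. 18⁻¹ ≡ 9 (mod 23), so λ ≡ 6·9 ≡ 8.
  x = λ² - 7 - 7 = 64 - 14 ≡ 4; y = λ·(7 - 4) - 9 ≡ 15. → (4, 15)
3P: (4, 15) + (7, 9). λ = (9 - 15)/(7 - 4) ≡ 17/3 mod 23. 3⁻¹ ≡ 8 (mod 23) since 3·8 = 24 ≡ 1, so λ ≡ 21.
  x = λ² - 4 - 7 = 441 - 11 ≡ 16; y = λ·(4 - 16) - 15 ≡ 9. → (16, 9)
4P: (16, 9) + (7, 9). λ = (9 - 9)/(7 - 16) ≡ 0/14 mod 23. 14⁻¹ ≡ 5 (mod 23) since 14·5 = 70 ≡ 1, so λ ≡ 0.
  x = λ² - 16 - 7 = 0 - 23 ≡ 0; y = λ·(16 - 0) - 9 ≡ 14. → (0, 14)
5P: (0, 14) + (7, 9). λ = (9 - 14)/(7 - 0) ≡ 18/7 mod 23. 7⁻¹ ≡ 10 (mod 23), so λ ≡ 19.
  x = λ² - 0 - 7 = 361 - 7 ≡ 9; y = λ·(0 - 9) - 14 ≡ 22. → (9, 22)
6P: (9, 22) + (7, 9). λ = (9 - 22)/(7 - 9) ≡ 10/21 mod 23. 21⁻¹ ≡ 11 (mod 23), so λ ≡ 18.
  x = λ² - 9 - 7 = 324 - 16 ≡ 9; y = λ·(9 - 9) - 22 ≡ 1. → (9, 1)
7P: (9, 1) + (7, 9). λ = (9 - 1)/(7 - 9) ≡ 8/21 mod 23. 21⁻¹ ≡ 11 (mod 23) since 21·11 = 231 ≡ 1, so λ ≡ 19.
  x = λ² - 9 - 7 = 361 - 16 ≡ 0; y = λ·(9 - 0) - 1 ≡ 9. → (0, 9)
8P: (0, 9) + (7, 9). λ = (9 - 9)/(7 - 0) ≡ 0/7 mod 23. 7⁻¹ ≡ 10 (mod 23), so λ ≡ 0.
  x = λ² - 0 - 7 = 0 - 7 ≡ 16; y = λ·(0 - 16) - 9 ≡ 14. → (16, 14)
9P: (16, 14) + (7, 9). λ = (9 - 14)/(7 - 16) ≡ 18/14 mod 23. 14⁻¹ ≡ 5 (mod 23), so λ ≡ 21.
  x = λ² - 16 - 7 = 441 - 23 ≡ 4; y = λ·(16 - 4) - 14 ≡ 8. → (4, 8)
10P: (4, 8) + (7, 9). λ = (9 - 8)/(7 - 4) ≡ 1/3 mod 23. 3⁻¹ ≡ 8 (mod 23), so λ ≡ 8.
  x = λ² - 4 - 7 = 64 - 11 ≡ 7; y = λ·(4 - 7) - 8 ≡ 14. → (7, 14)
11P: (7, 14) + (7, 9): same x and y₁ ≡ -y₂, so the sum is O.
11P = O, so the order is 11.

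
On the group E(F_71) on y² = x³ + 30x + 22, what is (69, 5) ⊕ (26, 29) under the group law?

(26, 42)

(69, 5) + (26, 29). λ = (29 - 5)/(26 - 69) ≡ 24/28 mod 71. 28⁻¹ ≡ 33 (mod 71), so λ ≡ 11.
  x = λ² - 69 - 26 = 121 - 95 ≡ 26; y = λ·(69 - 26) - 5 ≡ 42. → (26, 42)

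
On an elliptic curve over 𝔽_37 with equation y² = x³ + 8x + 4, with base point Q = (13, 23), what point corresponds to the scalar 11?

(13, 23)

Repeated addition: build up to 11Q.
2Q: tangent at (13, 23): λ = (3·13² + 8)/(2·23) ≡ 34/9. 9⁻¹ ≡ 33 (mod 37), so λ ≡ 34·33 ≡ 12.
  x = λ² - 13 - 13 = 144 - 26 ≡ 7; y = λ·(13 - 7) - 23 ≡ 12. → (7, 12)
3Q: (7, 12) + (13, 23). λ = (23 - 12)/(13 - 7) ≡ 11/6 mod 37. 6⁻¹ ≡ 31 (mod 37), so λ ≡ 8.
  x = λ² - 7 - 13 = 64 - 20 ≡ 7; y = λ·(7 - 7) - 12 ≡ 25. → (7, 25)
4Q: (7, 25) + (13, 23). λ = (23 - 25)/(13 - 7) ≡ 35/6 mod 37. 6⁻¹ ≡ 31 (mod 37), so λ ≡ 12.
  x = λ² - 7 - 13 = 144 - 20 ≡ 13; y = λ·(7 - 13) - 25 ≡ 14. → (13, 14)
5Q: (13, 14) + (13, 23): same x and y₁ ≡ -y₂, so the sum is 𝒪.
6Q: 𝒪 + (13, 23) = (13, 23) (identity).
7Q: tangent at (13, 23): λ = (3·13² + 8)/(2·23) ≡ 34/9. 9⁻¹ ≡ 33 (mod 37), so λ ≡ 34·33 ≡ 12.
  x = λ² - 13 - 13 = 144 - 26 ≡ 7; y = λ·(13 - 7) - 23 ≡ 12. → (7, 12)
8Q: (7, 12) + (13, 23). λ = (23 - 12)/(13 - 7) ≡ 11/6 mod 37. 6⁻¹ ≡ 31 (mod 37), so λ ≡ 8.
  x = λ² - 7 - 13 = 64 - 20 ≡ 7; y = λ·(7 - 7) - 12 ≡ 25. → (7, 25)
9Q: (7, 25) + (13, 23). λ = (23 - 25)/(13 - 7) ≡ 35/6 mod 37. 6⁻¹ ≡ 31 (mod 37), so λ ≡ 12.
  x = λ² - 7 - 13 = 144 - 20 ≡ 13; y = λ·(7 - 13) - 25 ≡ 14. → (13, 14)
10Q: (13, 14) + (13, 23): same x and y₁ ≡ -y₂, so the sum is 𝒪.
11Q: 𝒪 + (13, 23) = (13, 23) (identity).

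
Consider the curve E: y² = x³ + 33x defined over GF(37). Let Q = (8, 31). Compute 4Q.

Double-and-add on 4 = (100)₂. Start with Q = (8, 31) for the leading 1-bit.
double: tangent at (8, 31): λ = (3·8² + 33)/(2·31) ≡ 3/25. 25⁻¹ ≡ 3 (mod 37), so λ ≡ 3·3 ≡ 9.
  x = λ² - 8 - 8 = 81 - 16 ≡ 28; y = λ·(8 - 28) - 31 ≡ 11. → (28, 11)
double: tangent at (28, 11): λ = (3·28² + 33)/(2·11) ≡ 17/22. 22⁻¹ ≡ 32 (mod 37) since 22·32 = 704 ≡ 1, so λ ≡ 17·32 ≡ 26.
  x = λ² - 28 - 28 = 676 - 56 ≡ 28; y = λ·(28 - 28) - 11 ≡ 26. → (28, 26)

(28, 26)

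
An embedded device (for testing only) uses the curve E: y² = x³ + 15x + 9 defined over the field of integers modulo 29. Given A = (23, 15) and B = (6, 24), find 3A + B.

First 3A:
Repeated addition: build up to 3A.
2A: tangent at (23, 15): λ = (3·23² + 15)/(2·15) ≡ 7/1. 1⁻¹ ≡ 1 (mod 29), so λ ≡ 7·1 ≡ 7.
  x = λ² - 23 - 23 = 49 - 46 ≡ 3; y = λ·(23 - 3) - 15 ≡ 9. → (3, 9)
3A: (3, 9) + (23, 15). λ = (15 - 9)/(23 - 3) ≡ 6/20 mod 29. 20⁻¹ ≡ 16 (mod 29), so λ ≡ 9.
  x = λ² - 3 - 23 = 81 - 26 ≡ 26; y = λ·(3 - 26) - 9 ≡ 16. → (26, 16)
3A = (26, 16).
Finally 3A + B:
(26, 16) + (6, 24). λ = (24 - 16)/(6 - 26) ≡ 8/9 mod 29. 9⁻¹ ≡ 13 (mod 29) since 9·13 = 117 ≡ 1, so λ ≡ 17.
  x = λ² - 26 - 6 = 289 - 32 ≡ 25; y = λ·(26 - 25) - 16 ≡ 1. → (25, 1)

(25, 1)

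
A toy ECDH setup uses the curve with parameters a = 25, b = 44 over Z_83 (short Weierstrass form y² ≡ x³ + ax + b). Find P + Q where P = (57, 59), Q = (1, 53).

(23, 81)

(57, 59) + (1, 53). λ = (53 - 59)/(1 - 57) ≡ 77/27 mod 83. 27⁻¹ ≡ 40 (mod 83) since 27·40 = 1080 ≡ 1, so λ ≡ 9.
  x = λ² - 57 - 1 = 81 - 58 ≡ 23; y = λ·(57 - 23) - 59 ≡ 81. → (23, 81)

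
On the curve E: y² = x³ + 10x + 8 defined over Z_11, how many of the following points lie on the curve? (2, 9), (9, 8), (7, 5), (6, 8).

2

(2, 9): 9² ≡ 4, rhs ≡ 3 → off.
(9, 8): 8² ≡ 9, rhs ≡ 2 → off.
(7, 5): 5² ≡ 3, rhs ≡ 3 → on.
(6, 8): 8² ≡ 9, rhs ≡ 9 → on.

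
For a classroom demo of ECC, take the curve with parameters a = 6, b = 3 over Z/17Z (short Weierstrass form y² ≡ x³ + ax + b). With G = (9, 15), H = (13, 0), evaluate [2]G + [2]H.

(14, 3)

First 2G:
Repeated addition: build up to 2G.
2G: tangent at (9, 15): λ = (3·9² + 6)/(2·15) ≡ 11/13. 13⁻¹ ≡ 4 (mod 17) since 13·4 = 52 ≡ 1, so λ ≡ 11·4 ≡ 10.
  x = λ² - 9 - 9 = 100 - 18 ≡ 14; y = λ·(9 - 14) - 15 ≡ 3. → (14, 3)
2G = (14, 3).
Next 2H:
Repeated addition: build up to 2H.
2H: (13, 0) + (13, 0): same x and y₁ ≡ -y₂, so the sum is the point at infinity.
2H = the point at infinity.
Finally 2G + 2H:
(14, 3) + the point at infinity = (14, 3) (identity).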